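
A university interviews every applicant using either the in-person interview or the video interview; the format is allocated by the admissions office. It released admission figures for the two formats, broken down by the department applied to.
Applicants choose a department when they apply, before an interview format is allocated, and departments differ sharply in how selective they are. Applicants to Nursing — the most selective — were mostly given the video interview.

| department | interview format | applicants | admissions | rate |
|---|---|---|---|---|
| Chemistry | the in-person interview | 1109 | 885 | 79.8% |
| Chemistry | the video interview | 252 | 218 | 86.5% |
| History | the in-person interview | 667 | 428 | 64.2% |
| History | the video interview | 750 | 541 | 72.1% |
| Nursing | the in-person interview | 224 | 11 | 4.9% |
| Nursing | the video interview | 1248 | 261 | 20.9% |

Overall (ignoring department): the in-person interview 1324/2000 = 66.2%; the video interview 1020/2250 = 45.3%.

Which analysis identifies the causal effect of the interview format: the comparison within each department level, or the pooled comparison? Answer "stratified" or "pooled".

Within every department level the video interview has the higher rate, yet pooled the in-person interview does — Simpson's reversal.
Department differs across interview formats for reasons unrelated to any effect of the interview format itself, and it separately predicts the outcome — a classic confounder. We must compare within department levels.
Within each level — Chemistry: 79.8% vs 86.5%; History: 64.2% vs 72.1%; Nursing: 4.9% vs 20.9% — the video interview is higher every time.

stratified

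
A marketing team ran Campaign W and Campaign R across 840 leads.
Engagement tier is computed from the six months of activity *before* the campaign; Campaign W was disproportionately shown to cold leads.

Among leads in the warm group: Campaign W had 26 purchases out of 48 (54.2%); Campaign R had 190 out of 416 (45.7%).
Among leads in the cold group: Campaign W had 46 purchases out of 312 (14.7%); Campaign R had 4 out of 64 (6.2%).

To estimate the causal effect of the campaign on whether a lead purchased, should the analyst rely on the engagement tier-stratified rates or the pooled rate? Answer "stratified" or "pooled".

stratified

Campaign W is higher inside every engagement tier stratum but Campaign R is higher in aggregate. Whether to stratify depends on how engagement tier relates to the campaign.
Nothing the campaign does changes engagement tier; the imbalance is an allocation artefact. With engagement tier also predicting the outcome, the pooled figure is confounded, and the within-stratum comparison is the causal one.
Within each level — warm: 54.2% vs 45.7%; cold: 14.7% vs 6.2% — Campaign W is higher every time.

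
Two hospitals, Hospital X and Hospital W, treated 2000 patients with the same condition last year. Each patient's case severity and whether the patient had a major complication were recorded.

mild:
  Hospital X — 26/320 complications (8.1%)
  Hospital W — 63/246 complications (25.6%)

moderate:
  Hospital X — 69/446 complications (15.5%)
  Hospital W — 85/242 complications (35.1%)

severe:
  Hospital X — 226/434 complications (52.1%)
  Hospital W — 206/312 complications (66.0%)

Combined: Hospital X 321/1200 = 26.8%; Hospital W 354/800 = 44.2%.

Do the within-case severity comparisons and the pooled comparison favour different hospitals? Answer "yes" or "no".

Within each case severity level (mild 8.1% vs 25.6%; moderate 15.5% vs 35.1%; severe 52.1% vs 66.0%), Hospital X has the lower rate every time. Pooled: 26.8% vs 44.2% — Hospital X has the lower rate overall. They agree.

no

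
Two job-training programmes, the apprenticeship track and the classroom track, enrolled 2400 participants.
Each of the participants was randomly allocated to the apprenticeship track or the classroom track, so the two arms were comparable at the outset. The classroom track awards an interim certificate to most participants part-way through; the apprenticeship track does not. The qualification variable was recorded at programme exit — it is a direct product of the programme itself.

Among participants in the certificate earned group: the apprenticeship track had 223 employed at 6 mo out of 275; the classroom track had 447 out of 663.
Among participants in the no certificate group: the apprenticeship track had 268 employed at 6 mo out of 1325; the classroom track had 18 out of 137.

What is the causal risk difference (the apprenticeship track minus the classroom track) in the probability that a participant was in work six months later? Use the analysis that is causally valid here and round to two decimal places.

-0.27

Within every qualification attained during the programme level the apprenticeship track has the higher rate, yet pooled the classroom track does — Simpson's reversal.
Qualification attained during the programme here is a post-treatment variable shaped by the programme; conditioning on it would introduce bias rather than remove it. The overall comparison is the causal one.
The causal difference is the pooled difference: 0.307 − 0.581 = -0.274.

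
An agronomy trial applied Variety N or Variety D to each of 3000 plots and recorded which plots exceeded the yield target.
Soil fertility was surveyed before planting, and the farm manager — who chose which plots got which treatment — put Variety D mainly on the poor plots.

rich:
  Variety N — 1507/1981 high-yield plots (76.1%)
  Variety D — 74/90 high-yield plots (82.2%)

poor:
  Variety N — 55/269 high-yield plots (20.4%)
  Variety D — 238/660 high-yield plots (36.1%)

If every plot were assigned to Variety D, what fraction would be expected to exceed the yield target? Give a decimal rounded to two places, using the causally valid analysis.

0.68

Nothing the variety does changes soil fertility; the imbalance is an allocation artefact. With soil fertility also predicting the outcome, the pooled figure is confounded, and the within-stratum comparison is the causal one.
Standardising Variety D to the population soil fertility mix: 0.690·74/90 + 0.310·238/660 = 0.679.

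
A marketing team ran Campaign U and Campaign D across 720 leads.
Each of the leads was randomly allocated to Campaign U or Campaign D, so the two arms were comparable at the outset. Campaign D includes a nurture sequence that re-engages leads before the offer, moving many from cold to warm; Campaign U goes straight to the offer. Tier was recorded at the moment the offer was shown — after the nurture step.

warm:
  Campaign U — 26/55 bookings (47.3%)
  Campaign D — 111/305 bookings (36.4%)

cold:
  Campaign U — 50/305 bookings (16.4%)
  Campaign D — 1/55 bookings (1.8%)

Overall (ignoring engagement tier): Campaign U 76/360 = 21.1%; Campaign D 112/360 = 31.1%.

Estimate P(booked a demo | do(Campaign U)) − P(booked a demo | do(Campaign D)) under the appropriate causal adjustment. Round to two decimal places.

Engagement tier here is a post-treatment variable shaped by the campaign; conditioning on it would introduce bias rather than remove it. The overall comparison is the causal one.
The causal difference is the pooled difference: 0.211 − 0.311 = -0.100.

-0.10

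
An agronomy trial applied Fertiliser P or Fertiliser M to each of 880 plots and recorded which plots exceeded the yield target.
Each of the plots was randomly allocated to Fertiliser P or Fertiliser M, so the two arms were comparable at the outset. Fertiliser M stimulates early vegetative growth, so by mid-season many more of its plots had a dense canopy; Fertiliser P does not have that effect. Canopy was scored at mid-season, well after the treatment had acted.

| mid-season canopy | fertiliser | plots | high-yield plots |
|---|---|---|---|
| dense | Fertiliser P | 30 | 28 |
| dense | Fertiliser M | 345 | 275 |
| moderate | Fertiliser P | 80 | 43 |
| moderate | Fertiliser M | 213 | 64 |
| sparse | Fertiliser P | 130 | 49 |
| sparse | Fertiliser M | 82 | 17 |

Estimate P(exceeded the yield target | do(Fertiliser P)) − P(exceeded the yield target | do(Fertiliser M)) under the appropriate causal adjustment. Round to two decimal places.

-0.06

Mid-season canopy lies on the pathway fertiliser → mid-season canopy → outcome, so adjusting for it blocks the indirect effect. For the total causal effect of fertiliser, use the unadjusted pooled rates.
The causal difference is the pooled difference: 0.500 − 0.556 = -0.056.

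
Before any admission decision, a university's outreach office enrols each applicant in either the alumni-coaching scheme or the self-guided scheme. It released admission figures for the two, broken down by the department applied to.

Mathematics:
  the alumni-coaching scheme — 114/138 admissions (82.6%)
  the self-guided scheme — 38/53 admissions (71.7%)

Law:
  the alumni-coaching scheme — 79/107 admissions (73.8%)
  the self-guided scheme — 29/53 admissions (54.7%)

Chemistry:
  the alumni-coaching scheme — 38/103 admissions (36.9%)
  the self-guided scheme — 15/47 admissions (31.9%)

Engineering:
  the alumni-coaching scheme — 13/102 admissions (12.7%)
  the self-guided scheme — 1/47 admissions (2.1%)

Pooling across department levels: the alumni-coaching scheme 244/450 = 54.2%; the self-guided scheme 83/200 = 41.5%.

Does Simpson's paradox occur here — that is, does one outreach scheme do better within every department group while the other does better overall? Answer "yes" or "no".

Within each department level (Mathematics 82.6% vs 71.7%; Law 73.8% vs 54.7%; Chemistry 36.9% vs 31.9%; Engineering 12.7% vs 2.1%), the alumni-coaching scheme has the higher rate every time. Pooled: 54.2% vs 41.5% — the alumni-coaching scheme has the higher rate overall. They agree.

no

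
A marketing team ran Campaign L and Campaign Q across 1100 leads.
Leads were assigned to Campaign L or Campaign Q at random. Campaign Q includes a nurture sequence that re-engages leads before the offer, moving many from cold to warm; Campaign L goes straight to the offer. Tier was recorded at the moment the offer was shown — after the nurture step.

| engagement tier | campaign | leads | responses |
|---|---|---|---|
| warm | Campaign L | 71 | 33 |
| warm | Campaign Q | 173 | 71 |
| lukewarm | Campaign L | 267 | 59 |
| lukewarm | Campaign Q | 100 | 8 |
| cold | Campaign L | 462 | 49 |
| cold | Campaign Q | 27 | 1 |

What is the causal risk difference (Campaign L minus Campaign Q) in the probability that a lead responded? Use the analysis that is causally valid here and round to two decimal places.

-0.09

Engagement tier is recorded after the campaign and is itself shifted by it — it sits on the causal path from campaign to outcome. Conditioning on a mediator would strip out part of the effect we want; the pooled comparison gives the total causal effect.
The causal difference is the pooled difference: 0.176 − 0.267 = -0.090.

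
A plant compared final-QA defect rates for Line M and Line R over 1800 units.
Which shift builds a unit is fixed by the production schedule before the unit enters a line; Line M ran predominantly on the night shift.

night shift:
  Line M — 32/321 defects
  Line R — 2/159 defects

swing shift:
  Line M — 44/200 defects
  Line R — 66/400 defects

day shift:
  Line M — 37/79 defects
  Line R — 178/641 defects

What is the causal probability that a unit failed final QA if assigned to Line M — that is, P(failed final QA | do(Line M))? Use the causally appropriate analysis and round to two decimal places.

The imbalance in shift arose from how units were allocated, not from anything the line did; and shift independently affects the outcome. The pooled gap is confounded — condition on shift.
Standardising Line M to the population shift mix: 0.267·32/321 + 0.333·44/200 + 0.400·37/79 = 0.287.

0.29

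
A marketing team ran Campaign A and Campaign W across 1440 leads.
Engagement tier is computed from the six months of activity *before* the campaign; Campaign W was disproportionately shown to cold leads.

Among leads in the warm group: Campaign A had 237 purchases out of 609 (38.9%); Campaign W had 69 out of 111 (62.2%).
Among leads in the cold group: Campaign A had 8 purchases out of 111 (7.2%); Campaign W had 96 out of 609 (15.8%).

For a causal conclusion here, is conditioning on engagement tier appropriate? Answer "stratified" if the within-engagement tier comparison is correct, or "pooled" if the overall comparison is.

stratified

The stratified and pooled comparisons disagree (Campaign W wins within each engagement tier; Campaign A wins overall), so the answer turns on the causal role of engagement tier.
Engagement tier is set before the campaign has any effect — it is not caused by the campaign — and it independently drives the outcome. That makes it a confounder, so the causal comparison is within engagement tier levels.
Within each level — warm: 38.9% vs 62.2%; cold: 7.2% vs 15.8% — Campaign W is higher every time.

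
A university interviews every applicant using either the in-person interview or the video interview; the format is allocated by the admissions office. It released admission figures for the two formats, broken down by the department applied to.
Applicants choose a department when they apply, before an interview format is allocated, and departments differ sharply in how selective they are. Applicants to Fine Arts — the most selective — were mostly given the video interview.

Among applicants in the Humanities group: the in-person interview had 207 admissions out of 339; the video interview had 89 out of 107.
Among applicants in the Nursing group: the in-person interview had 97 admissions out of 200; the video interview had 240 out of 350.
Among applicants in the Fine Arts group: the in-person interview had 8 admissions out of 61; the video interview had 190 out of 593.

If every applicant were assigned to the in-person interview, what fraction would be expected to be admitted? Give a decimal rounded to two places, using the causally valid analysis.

The stratified and pooled comparisons disagree (the video interview wins within each department; the in-person interview wins overall), so the answer turns on the causal role of department.
The imbalance in department arose from how applicants were allocated, not from anything the interview format did; and department independently affects the outcome. The pooled gap is confounded — condition on department.
Standardising the in-person interview to the population department mix: 0.270·207/339 + 0.333·97/200 + 0.396·8/61 = 0.379.

0.38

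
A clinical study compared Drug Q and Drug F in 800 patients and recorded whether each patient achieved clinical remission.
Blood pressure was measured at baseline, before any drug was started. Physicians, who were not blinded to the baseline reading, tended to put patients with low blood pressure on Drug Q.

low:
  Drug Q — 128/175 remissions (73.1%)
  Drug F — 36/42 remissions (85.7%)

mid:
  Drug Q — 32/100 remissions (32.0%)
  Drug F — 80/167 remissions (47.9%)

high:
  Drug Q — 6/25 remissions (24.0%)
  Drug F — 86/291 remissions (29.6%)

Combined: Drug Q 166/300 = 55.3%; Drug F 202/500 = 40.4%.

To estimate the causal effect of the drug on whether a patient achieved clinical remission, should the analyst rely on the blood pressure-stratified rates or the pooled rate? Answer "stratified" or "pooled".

Drug F is higher inside every blood pressure stratum but Drug Q is higher in aggregate. Whether to stratify depends on how blood pressure relates to the drug.
Blood pressure differs across drugs for reasons unrelated to any effect of the drug itself, and it separately predicts the outcome — a classic confounder. We must compare within blood pressure levels.
Within each level — low: 73.1% vs 85.7%; mid: 32.0% vs 47.9%; high: 24.0% vs 29.6% — Drug F is higher every time.

stratified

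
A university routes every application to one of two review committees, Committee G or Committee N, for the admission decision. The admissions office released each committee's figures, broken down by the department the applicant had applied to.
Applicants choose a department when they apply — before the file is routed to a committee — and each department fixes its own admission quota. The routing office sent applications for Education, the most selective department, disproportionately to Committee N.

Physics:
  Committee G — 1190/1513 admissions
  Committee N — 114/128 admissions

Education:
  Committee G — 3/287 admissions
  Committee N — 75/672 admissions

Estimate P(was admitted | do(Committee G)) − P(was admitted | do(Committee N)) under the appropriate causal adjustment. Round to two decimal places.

-0.10

The stratified and pooled comparisons disagree (Committee N wins within each department; Committee G wins overall), so the answer turns on the causal role of department.
Department is set before the review committee has any effect — it is not caused by the review committee — and it independently drives the outcome. That makes it a confounder, so the causal comparison is within department levels.
Adjusting over the population distribution of department: 0.631·(0.787−0.891) + 0.369·(0.010−0.112) = -0.103.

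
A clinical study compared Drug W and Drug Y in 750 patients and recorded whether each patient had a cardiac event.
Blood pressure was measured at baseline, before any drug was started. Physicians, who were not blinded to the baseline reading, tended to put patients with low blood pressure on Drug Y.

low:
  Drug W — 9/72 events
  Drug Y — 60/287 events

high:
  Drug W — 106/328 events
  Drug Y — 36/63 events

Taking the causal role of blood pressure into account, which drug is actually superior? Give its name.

Drug W

Here blood pressure is a common cause — it drives both which drug a case falls under and the outcome. The crude comparison mixes populations; the stratum-specific rates are the causally relevant ones.
Within each level — low: 12.5% vs 20.9%; high: 32.3% vs 57.1% — Drug W is lower every time.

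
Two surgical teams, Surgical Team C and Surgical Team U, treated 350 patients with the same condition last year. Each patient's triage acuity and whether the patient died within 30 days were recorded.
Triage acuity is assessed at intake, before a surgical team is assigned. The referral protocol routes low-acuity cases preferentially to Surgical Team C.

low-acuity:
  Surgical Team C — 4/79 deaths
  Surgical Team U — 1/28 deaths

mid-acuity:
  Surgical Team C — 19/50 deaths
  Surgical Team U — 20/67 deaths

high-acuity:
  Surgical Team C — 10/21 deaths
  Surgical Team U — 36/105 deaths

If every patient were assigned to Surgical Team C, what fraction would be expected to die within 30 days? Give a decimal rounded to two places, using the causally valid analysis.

Here triage acuity is a common cause — it drives both which surgical team a case falls under and the outcome. The crude comparison mixes populations; the stratum-specific rates are the causally relevant ones.
Standardising Surgical Team C to the population triage acuity mix: 0.306·4/79 + 0.334·19/50 + 0.360·10/21 = 0.314.

0.31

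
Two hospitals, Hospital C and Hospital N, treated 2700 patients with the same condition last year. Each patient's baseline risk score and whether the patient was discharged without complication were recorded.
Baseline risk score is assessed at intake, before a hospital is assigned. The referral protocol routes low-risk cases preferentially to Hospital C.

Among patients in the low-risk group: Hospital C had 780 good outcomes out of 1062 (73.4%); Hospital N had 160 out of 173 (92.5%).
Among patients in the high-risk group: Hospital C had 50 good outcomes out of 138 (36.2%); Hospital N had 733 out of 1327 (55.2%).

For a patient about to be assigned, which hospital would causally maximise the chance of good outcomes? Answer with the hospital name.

Hospital N

Here baseline risk score is a common cause — it drives both which hospital a case falls under and the outcome. The crude comparison mixes populations; the stratum-specific rates are the causally relevant ones.
Within each level — low-risk: 73.4% vs 92.5%; high-risk: 36.2% vs 55.2% — Hospital N is higher every time.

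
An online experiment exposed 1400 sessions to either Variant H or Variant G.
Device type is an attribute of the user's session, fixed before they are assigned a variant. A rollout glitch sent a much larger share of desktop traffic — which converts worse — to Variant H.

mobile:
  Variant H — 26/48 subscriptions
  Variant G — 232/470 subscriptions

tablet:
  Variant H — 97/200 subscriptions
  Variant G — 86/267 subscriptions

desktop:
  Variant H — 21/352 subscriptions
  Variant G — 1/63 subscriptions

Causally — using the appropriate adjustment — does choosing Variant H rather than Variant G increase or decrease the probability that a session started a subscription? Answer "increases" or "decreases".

increases

Variant H is higher inside every device type stratum but Variant G is higher in aggregate. Whether to stratify depends on how device type relates to the variant.
The imbalance in device type arose from how sessions were allocated, not from anything the variant did; and device type independently affects the outcome. The pooled gap is confounded — condition on device type.
Within each level — mobile: 54.2% vs 49.4%; tablet: 48.5% vs 32.2%; desktop: 6.0% vs 1.6% — Variant H is higher every time.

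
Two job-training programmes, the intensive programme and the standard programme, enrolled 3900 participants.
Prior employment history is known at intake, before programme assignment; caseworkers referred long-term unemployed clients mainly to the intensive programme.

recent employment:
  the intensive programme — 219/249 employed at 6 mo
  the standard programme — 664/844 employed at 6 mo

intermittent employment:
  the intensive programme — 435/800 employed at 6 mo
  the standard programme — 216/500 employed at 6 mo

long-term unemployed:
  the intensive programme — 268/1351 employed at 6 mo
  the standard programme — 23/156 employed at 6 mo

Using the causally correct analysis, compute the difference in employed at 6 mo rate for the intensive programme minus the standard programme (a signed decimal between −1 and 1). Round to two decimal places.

The imbalance in prior employment history arose from how participants were allocated, not from anything the programme did; and prior employment history independently affects the outcome. The pooled gap is confounded — condition on prior employment history.
Adjusting over the population distribution of prior employment history: 0.280·(0.880−0.787) + 0.333·(0.544−0.432) + 0.386·(0.198−0.147) = +0.083.

+0.08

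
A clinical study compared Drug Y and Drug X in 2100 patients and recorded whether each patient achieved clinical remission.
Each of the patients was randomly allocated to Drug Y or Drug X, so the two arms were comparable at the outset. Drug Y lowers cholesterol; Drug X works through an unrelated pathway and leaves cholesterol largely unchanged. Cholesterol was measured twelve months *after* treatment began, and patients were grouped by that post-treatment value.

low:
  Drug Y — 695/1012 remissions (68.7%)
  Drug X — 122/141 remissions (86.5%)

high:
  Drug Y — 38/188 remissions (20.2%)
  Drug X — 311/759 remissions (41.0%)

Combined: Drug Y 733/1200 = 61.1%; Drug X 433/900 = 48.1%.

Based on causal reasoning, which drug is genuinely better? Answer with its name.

Drug Y

Drug X is higher inside every cholesterol stratum but Drug Y is higher in aggregate. Whether to stratify depends on how cholesterol relates to the drug.
Cholesterol here is a post-treatment variable shaped by the drug; conditioning on it would introduce bias rather than remove it. The overall comparison is the causal one.
Pooled: Drug Y 61.1% vs Drug X 48.1%; Drug Y is higher overall.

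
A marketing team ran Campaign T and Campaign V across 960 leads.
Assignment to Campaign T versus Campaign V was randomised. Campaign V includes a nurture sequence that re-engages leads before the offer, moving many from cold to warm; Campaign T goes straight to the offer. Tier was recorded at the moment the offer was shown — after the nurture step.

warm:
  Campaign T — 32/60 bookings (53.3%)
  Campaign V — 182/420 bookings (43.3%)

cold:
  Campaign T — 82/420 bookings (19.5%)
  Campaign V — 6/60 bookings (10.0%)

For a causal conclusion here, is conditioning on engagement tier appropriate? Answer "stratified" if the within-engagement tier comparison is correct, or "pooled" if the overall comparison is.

The distribution of engagement tier is itself part of what the campaign does — it is an intermediate outcome. Holding it fixed would remove that part of the effect; the total effect is the pooled difference.
Pooled: Campaign T 23.8% vs Campaign V 39.2%; Campaign V is higher overall.

pooled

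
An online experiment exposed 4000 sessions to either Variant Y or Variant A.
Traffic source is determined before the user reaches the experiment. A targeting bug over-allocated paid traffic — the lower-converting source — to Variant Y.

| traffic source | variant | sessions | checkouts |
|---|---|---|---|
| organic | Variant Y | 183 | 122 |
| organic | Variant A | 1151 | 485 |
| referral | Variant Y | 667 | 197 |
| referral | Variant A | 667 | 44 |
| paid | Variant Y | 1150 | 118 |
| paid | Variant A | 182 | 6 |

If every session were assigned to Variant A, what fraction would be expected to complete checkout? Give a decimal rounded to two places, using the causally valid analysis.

0.17

Traffic source differs across variants for reasons unrelated to any effect of the variant itself, and it separately predicts the outcome — a classic confounder. We must compare within traffic source levels.
Standardising Variant A to the population traffic source mix: 0.334·485/1151 + 0.334·44/667 + 0.333·6/182 = 0.174.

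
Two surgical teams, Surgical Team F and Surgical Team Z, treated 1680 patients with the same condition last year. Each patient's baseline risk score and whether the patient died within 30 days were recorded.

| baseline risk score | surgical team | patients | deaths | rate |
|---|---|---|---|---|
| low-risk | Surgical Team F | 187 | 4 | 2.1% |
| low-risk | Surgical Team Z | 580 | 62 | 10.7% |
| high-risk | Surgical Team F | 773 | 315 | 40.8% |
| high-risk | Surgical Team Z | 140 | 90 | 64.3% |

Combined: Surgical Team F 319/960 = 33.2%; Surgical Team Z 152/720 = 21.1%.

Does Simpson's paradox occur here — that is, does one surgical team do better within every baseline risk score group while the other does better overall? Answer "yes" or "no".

Within each baseline risk score level (low-risk 2.1% vs 10.7%; high-risk 40.8% vs 64.3%), Surgical Team F has the lower rate every time. Pooled: 33.2% vs 21.1% — Surgical Team Z has the lower rate overall. The two comparisons disagree.

yes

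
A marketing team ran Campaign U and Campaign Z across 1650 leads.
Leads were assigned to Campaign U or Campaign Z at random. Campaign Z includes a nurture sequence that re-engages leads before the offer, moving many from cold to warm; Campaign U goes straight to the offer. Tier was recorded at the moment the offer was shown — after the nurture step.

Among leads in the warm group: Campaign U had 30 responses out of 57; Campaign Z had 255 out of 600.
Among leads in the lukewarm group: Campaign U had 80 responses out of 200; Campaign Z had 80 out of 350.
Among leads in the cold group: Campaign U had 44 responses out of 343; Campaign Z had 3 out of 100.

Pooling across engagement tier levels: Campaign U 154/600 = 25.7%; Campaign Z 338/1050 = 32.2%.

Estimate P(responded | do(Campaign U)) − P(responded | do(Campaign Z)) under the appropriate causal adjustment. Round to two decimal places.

-0.07

Stratifying would compare campaigns among leads the campaigns themselves sorted into engagement tier groups — a form of selection on an intermediate. The unconditioned pooled rates give the total causal effect.
The causal difference is the pooled difference: 0.257 − 0.322 = -0.065.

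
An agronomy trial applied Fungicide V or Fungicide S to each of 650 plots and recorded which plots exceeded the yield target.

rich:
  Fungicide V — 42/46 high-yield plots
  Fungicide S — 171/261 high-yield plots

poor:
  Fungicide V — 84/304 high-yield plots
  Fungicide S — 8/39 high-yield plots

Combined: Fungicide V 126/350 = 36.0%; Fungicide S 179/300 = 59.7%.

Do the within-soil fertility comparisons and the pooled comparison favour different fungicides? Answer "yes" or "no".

yes

Within each soil fertility level (rich 91.3% vs 65.5%; poor 27.6% vs 20.5%), Fungicide V has the higher rate every time. Pooled: 36.0% vs 59.7% — Fungicide S has the higher rate overall. The two comparisons disagree.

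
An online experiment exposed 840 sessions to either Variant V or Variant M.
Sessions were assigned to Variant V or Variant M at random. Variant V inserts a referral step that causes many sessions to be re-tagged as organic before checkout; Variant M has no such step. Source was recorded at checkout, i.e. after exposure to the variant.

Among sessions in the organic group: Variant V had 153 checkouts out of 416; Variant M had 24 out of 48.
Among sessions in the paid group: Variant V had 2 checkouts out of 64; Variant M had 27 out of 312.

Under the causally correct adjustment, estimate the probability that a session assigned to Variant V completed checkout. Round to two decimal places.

Stratifying would compare variants among sessions the variants themselves sorted into traffic source groups — a form of selection on an intermediate. The unconditioned pooled rates give the total causal effect.
So P(outcome | do(Variant V)) is just the pooled rate for Variant V: 155/480 = 0.323.

0.32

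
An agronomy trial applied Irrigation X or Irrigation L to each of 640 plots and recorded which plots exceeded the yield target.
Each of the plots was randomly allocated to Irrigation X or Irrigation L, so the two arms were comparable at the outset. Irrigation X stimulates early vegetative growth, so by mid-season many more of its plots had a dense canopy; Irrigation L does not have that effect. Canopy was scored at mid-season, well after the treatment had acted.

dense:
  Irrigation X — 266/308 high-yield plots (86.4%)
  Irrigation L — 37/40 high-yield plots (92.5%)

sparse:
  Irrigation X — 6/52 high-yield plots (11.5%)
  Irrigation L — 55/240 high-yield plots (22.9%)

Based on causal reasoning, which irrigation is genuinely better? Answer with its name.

Stratifying would compare irrigations among plots the irrigations themselves sorted into mid-season canopy groups — a form of selection on an intermediate. The unconditioned pooled rates give the total causal effect.
Pooled: Irrigation X 75.6% vs Irrigation L 32.9%; Irrigation X is higher overall.

Irrigation X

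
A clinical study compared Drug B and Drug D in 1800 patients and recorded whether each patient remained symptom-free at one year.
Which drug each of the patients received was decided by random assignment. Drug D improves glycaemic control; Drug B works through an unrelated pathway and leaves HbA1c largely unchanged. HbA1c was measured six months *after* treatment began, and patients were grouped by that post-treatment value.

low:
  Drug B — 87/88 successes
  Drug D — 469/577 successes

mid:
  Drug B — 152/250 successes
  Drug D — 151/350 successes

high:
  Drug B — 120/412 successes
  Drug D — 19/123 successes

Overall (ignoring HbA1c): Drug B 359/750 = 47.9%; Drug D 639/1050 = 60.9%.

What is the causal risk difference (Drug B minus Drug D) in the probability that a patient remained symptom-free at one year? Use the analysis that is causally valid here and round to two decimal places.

Drug B is higher inside every HbA1c stratum but Drug D is higher in aggregate. Whether to stratify depends on how HbA1c relates to the drug.
The distribution of HbA1c is itself part of what the drug does — it is an intermediate outcome. Holding it fixed would remove that part of the effect; the total effect is the pooled difference.
The causal difference is the pooled difference: 0.479 − 0.609 = -0.130.

-0.13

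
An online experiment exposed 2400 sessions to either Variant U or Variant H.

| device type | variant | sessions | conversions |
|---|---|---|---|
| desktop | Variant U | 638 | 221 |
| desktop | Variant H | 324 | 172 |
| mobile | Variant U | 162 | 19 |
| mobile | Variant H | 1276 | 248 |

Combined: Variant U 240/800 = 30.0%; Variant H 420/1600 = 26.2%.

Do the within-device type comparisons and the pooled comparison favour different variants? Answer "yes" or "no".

Within each device type level (desktop 34.6% vs 53.1%; mobile 11.7% vs 19.4%), Variant H has the higher rate every time. Pooled: 30.0% vs 26.2% — Variant U has the higher rate overall. The two comparisons disagree.

yes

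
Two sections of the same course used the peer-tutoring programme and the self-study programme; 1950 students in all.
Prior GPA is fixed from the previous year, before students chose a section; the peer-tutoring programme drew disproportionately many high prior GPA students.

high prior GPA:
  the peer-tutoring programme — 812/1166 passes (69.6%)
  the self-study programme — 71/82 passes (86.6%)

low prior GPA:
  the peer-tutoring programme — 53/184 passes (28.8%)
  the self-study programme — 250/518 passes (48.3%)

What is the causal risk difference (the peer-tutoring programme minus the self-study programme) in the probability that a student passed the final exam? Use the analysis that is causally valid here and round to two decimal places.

the self-study programme is higher inside every prior GPA band stratum but the peer-tutoring programme is higher in aggregate. Whether to stratify depends on how prior GPA band relates to the teaching method.
Prior GPA band differs across teaching methods for reasons unrelated to any effect of the teaching method itself, and it separately predicts the outcome — a classic confounder. We must compare within prior GPA band levels.
Adjusting over the population distribution of prior GPA band: 0.640·(0.696−0.866) + 0.360·(0.288−0.483) = -0.179.

-0.18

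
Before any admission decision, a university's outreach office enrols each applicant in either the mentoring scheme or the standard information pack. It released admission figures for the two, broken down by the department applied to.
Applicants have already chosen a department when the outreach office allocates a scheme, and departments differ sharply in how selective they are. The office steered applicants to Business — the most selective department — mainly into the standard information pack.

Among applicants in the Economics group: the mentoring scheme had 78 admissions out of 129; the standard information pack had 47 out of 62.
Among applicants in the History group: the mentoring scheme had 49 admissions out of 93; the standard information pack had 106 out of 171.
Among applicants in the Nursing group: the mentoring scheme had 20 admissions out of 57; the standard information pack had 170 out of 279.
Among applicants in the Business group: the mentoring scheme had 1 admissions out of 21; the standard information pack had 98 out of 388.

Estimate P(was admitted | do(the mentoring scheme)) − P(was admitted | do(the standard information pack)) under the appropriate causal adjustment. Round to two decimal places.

-0.19

Within every department level the standard information pack has the higher rate, yet pooled the mentoring scheme does — Simpson's reversal.
Department is set before the outreach scheme has any effect — it is not caused by the outreach scheme — and it independently drives the outcome. That makes it a confounder, so the causal comparison is within department levels.
Adjusting over the population distribution of department: 0.159·(0.605−0.758) + 0.220·(0.527−0.620) + 0.280·(0.351−0.609) + 0.341·(0.048−0.253) = -0.187.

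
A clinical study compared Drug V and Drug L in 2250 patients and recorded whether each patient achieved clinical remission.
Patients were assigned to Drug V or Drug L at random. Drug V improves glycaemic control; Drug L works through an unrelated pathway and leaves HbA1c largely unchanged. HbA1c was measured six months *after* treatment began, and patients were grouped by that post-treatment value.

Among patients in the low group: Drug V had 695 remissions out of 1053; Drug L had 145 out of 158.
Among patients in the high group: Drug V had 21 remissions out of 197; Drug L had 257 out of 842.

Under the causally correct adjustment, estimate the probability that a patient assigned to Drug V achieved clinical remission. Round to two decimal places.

0.57

Because the drug influences HbA1c, HbA1c is a post-treatment mediator, not a confounder. Stratifying on it would bias the estimate; the causal effect is the crude pooled difference.
So P(outcome | do(Drug V)) is just the pooled rate for Drug V: 716/1250 = 0.573.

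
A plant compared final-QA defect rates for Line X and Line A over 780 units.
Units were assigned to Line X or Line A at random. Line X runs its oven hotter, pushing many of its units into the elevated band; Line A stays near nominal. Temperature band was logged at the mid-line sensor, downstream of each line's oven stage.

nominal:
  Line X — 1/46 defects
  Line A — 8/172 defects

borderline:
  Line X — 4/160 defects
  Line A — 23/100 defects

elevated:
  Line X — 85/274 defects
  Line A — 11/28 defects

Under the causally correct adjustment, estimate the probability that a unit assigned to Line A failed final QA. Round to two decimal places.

0.14

The distribution of in-process temperature band is itself part of what the line does — it is an intermediate outcome. Holding it fixed would remove that part of the effect; the total effect is the pooled difference.
So P(outcome | do(Line A)) is just the pooled rate for Line A: 42/300 = 0.140.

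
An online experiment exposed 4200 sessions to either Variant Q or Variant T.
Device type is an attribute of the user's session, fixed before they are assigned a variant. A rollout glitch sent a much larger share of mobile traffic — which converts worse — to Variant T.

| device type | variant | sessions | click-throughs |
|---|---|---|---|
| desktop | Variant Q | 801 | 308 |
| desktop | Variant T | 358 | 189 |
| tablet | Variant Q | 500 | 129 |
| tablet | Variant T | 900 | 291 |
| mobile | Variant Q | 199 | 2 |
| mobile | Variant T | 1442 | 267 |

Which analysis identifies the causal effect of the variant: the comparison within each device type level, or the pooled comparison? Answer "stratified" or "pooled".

The device type-specific comparison favours Variant T throughout, but the pooled figures favour Variant Q. The question is whether to condition on device type.
Device type differs across variants for reasons unrelated to any effect of the variant itself, and it separately predicts the outcome — a classic confounder. We must compare within device type levels.
Within each level — desktop: 38.5% vs 52.8%; tablet: 25.8% vs 32.3%; mobile: 1.0% vs 18.5% — Variant T is higher every time.

stratified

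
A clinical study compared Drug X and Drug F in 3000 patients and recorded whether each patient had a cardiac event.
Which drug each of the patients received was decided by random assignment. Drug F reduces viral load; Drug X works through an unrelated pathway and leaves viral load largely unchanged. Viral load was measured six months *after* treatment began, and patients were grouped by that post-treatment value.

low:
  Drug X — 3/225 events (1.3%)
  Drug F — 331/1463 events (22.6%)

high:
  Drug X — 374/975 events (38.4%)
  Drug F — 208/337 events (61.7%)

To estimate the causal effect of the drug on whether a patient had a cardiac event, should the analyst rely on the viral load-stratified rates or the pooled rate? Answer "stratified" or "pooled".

pooled

Drug X is lower inside every viral load stratum but Drug F is lower in aggregate. Whether to stratify depends on how viral load relates to the drug.
Because the drug influences viral load, viral load is a post-treatment mediator, not a confounder. Stratifying on it would bias the estimate; the causal effect is the crude pooled difference.
Pooled: Drug X 31.4% vs Drug F 29.9%; Drug F is lower overall.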